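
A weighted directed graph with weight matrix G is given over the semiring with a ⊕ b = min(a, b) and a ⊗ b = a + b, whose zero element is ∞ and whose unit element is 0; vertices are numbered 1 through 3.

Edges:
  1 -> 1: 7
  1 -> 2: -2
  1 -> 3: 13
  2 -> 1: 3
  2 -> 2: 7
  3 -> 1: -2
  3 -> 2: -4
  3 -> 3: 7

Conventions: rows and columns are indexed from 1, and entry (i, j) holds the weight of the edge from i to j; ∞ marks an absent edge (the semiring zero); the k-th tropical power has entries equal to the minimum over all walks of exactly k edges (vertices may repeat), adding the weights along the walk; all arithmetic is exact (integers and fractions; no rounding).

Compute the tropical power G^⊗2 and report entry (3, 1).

G^⊗2:
  [1, 5, 20]
  [10, 1, 16]
  [-1, -4, 11]
Key observation: the optimum is the walk 3->2->1, with weight (-4) + 3 = -1.
Optimal value attained by: walk 3->2->1.
Answer: (G^⊗2)[3][1] = -1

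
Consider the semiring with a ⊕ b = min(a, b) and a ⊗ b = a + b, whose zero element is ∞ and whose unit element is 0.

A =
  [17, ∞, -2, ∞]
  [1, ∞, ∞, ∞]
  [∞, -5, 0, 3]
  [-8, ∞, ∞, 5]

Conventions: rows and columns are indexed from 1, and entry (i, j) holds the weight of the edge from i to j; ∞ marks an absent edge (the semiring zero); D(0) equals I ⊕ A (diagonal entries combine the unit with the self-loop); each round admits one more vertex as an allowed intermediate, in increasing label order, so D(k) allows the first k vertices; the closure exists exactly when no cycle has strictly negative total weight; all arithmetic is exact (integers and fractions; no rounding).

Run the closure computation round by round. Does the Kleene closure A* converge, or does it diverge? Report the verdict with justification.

D(0):
  [0, ∞, -2, ∞]
  [1, 0, ∞, ∞]
  [∞, -5, 0, 3]
  [-8, ∞, ∞, 0]
D(1):
  [0, ∞, -2, ∞]
  [1, 0, -1, ∞]
  [∞, -5, 0, 3]
  [-8, ∞, -10, 0]
Detection: at round 2, diagonal entry (3, 3) turns strictly negative.
Key observation: the cycle 3->2->1->3 has total weight (-5) + 1 + (-2), which is strictly negative.
Answer: DIVERGES — negative cycle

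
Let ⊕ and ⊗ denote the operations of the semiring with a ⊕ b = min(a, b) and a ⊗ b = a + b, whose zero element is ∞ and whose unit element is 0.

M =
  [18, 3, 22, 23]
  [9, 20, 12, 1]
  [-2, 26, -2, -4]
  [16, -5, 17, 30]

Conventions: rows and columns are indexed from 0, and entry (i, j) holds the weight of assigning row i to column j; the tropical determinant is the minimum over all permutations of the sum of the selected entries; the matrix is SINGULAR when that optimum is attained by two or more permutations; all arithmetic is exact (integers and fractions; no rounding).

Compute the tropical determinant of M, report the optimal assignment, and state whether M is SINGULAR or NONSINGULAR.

σ = (0, 1, 2, 3): 18 + 20 + (-2) + 30 = 66
σ = (0, 1, 3, 2): 18 + 20 + (-4) + 17 = 51
σ = (0, 2, 1, 3): 18 + 12 + 26 + 30 = 86
σ = (0, 2, 3, 1): 18 + 12 + (-4) + (-5) = 21
σ = (0, 3, 1, 2): 18 + 1 + 26 + 17 = 62
σ = (0, 3, 2, 1): 18 + 1 + (-2) + (-5) = 12
σ = (1, 0, 2, 3): 3 + 9 + (-2) + 30 = 40
σ = (1, 0, 3, 2): 3 + 9 + (-4) + 17 = 25
σ = (1, 2, 0, 3): 3 + 12 + (-2) + 30 = 43
σ = (1, 2, 3, 0): 3 + 12 + (-4) + 16 = 27
σ = (1, 3, 0, 2): 3 + 1 + (-2) + 17 = 19
σ = (1, 3, 2, 0): 3 + 1 + (-2) + 16 = 18
σ = (2, 0, 1, 3): 22 + 9 + 26 + 30 = 87
σ = (2, 0, 3, 1): 22 + 9 + (-4) + (-5) = 22
σ = (2, 1, 0, 3): 22 + 20 + (-2) + 30 = 70
σ = (2, 1, 3, 0): 22 + 20 + (-4) + 16 = 54
σ = (2, 3, 0, 1): 22 + 1 + (-2) + (-5) = 16
σ = (2, 3, 1, 0): 22 + 1 + 26 + 16 = 65
σ = (3, 0, 1, 2): 23 + 9 + 26 + 17 = 75
σ = (3, 0, 2, 1): 23 + 9 + (-2) + (-5) = 25
σ = (3, 1, 0, 2): 23 + 20 + (-2) + 17 = 58
σ = (3, 1, 2, 0): 23 + 20 + (-2) + 16 = 57
σ = (3, 2, 0, 1): 23 + 12 + (-2) + (-5) = 28
σ = (3, 2, 1, 0): 23 + 12 + 26 + 16 = 77
Optimal value attained by: σ = (0, 3, 2, 1).
Answer: det⊕(M) = 12; verdict: NONSINGULAR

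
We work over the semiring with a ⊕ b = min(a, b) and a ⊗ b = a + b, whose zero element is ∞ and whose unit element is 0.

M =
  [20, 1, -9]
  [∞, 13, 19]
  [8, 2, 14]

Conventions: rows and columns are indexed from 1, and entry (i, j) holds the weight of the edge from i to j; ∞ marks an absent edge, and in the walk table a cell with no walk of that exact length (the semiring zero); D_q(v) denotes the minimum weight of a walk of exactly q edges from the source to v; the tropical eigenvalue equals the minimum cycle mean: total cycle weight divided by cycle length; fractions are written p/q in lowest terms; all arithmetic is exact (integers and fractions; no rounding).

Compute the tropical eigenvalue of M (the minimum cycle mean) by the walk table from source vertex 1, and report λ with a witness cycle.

q=0: [0, ∞, ∞]
q=1: [20, 1, -9]
q=2: [-1, -7, 5]
q=3: [13, 0, -10]
Optimal cycle mean attained by: cycle 1->3->1, total (-9) + 8, length 2.
Answer: λ = -1/2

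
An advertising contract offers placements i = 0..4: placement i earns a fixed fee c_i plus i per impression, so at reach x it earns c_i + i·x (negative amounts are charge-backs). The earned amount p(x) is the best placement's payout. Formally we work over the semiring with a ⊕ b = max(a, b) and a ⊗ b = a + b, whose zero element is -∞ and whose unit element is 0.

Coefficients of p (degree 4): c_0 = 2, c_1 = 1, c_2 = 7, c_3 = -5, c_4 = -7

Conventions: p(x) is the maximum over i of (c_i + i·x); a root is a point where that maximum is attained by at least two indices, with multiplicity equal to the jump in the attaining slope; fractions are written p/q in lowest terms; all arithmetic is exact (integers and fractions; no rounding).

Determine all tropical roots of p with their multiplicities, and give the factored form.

hull edge (i=0, c=2) to (i=2, c=7): slope 5/2, span 2
hull edge (i=2, c=7) to (i=4, c=-7): slope -7, span 2
Factored form: p(x) = -7 ⊗ (x ⊕ (-5/2)) ⊗ (x ⊕ (-5/2)) ⊗ (x ⊕ 7) ⊗ (x ⊕ 7)
Answer: roots = -5/2 (mult 2), 7 (mult 2)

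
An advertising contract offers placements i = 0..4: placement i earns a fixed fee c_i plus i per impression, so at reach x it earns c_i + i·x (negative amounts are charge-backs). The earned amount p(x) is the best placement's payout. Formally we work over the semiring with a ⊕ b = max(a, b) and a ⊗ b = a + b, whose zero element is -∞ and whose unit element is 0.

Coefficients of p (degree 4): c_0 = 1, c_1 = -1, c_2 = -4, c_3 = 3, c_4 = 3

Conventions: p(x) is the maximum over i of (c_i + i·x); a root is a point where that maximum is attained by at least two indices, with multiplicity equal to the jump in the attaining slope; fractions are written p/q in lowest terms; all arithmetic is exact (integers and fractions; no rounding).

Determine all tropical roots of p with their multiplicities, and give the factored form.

hull edge (i=0, c=1) to (i=3, c=3): slope 2/3, span 3
hull edge (i=3, c=3) to (i=4, c=3): slope 0, span 1
Factored form: p(x) = 3 ⊗ (x ⊕ (-2/3)) ⊗ (x ⊕ (-2/3)) ⊗ (x ⊕ (-2/3)) ⊗ (x ⊕ 0)
Answer: roots = -2/3 (mult 3), 0 (mult 1)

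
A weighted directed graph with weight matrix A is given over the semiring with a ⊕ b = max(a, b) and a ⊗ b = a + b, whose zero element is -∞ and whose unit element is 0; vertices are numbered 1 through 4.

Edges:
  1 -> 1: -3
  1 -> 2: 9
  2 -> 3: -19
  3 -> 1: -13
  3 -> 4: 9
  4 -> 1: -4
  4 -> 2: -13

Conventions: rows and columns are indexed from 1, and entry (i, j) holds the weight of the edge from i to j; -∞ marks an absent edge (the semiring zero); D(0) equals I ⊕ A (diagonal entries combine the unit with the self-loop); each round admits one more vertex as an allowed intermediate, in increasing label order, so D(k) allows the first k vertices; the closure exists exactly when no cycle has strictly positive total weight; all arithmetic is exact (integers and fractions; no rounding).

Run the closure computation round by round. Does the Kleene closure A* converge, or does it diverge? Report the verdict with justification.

D(0):
  [0, 9, -∞, -∞]
  [-∞, 0, -19, -∞]
  [-13, -∞, 0, 9]
  [-4, -13, -∞, 0]
D(1):
  [0, 9, -∞, -∞]
  [-∞, 0, -19, -∞]
  [-13, -4, 0, 9]
  [-4, 5, -∞, 0]
D(2):
  [0, 9, -10, -∞]
  [-∞, 0, -19, -∞]
  [-13, -4, 0, 9]
  [-4, 5, -14, 0]
D(3):
  [0, 9, -10, -1]
  [-32, 0, -19, -10]
  [-13, -4, 0, 9]
  [-4, 5, -14, 0]
D(4):
  [0, 9, -10, -1]
  [-14, 0, -19, -10]
  [5, 14, 0, 9]
  [-4, 5, -14, 0]
Key observation: every diagonal entry stays at the unit through all rounds, so no improving cycle exists.
Answer: CONVERGES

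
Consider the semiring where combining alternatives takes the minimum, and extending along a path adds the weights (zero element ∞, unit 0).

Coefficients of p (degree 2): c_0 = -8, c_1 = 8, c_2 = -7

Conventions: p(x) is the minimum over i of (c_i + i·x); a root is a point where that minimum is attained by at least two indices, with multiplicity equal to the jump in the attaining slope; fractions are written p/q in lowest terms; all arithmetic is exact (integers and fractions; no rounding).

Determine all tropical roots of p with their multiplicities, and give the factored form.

hull edge (i=0, c=-8) to (i=2, c=-7): slope 1/2, span 2
Factored form: p(x) = -7 ⊗ (x ⊕ (-1/2)) ⊗ (x ⊕ (-1/2))
Answer: roots = -1/2 (mult 2)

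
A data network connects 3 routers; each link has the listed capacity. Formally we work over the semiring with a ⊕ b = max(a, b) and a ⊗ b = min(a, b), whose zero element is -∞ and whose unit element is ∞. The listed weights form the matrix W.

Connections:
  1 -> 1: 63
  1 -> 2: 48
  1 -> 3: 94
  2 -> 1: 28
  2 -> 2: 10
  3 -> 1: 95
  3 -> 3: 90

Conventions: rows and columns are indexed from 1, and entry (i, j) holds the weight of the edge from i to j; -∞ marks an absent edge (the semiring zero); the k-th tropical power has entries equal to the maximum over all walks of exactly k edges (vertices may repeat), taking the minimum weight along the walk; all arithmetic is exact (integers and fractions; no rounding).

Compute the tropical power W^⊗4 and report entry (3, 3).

W^⊗2:
  [94, 48, 90]
  [28, 28, 28]
  [90, 48, 94]
W^⊗3:
  [90, 48, 94]
  [28, 28, 28]
  [94, 48, 90]
W^⊗4:
  [94, 48, 90]
  [28, 28, 28]
  [90, 48, 94]
Key observation: the optimum is the walk 3->1->3->1->3, with weight 95 min 94 min 95 min 94 = 94.
Optimal value attained by: walk 3->1->3->1->3.
Answer: (W^⊗4)[3][3] = 94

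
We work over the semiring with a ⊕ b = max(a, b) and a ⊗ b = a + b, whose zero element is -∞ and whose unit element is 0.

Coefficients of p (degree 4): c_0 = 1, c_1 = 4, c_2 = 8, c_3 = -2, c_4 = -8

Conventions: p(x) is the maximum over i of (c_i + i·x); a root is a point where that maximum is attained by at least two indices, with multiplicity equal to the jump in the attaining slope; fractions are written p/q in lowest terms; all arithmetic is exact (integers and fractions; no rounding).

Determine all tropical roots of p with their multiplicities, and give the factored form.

hull edge (i=0, c=1) to (i=2, c=8): slope 7/2, span 2
hull edge (i=2, c=8) to (i=4, c=-8): slope -8, span 2
Factored form: p(x) = -8 ⊗ (x ⊕ (-7/2)) ⊗ (x ⊕ (-7/2)) ⊗ (x ⊕ 8) ⊗ (x ⊕ 8)
Answer: roots = -7/2 (mult 2), 8 (mult 2)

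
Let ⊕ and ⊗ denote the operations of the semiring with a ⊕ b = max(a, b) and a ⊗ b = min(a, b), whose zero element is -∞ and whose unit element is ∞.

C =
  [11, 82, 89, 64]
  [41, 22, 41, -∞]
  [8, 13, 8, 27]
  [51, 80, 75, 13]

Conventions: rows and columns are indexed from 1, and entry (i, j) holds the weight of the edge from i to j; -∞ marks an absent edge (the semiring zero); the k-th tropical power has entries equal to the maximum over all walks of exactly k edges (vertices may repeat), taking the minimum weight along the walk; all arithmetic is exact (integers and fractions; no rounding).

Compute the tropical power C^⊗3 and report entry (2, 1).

C^⊗2:
  [51, 64, 64, 27]
  [22, 41, 41, 41]
  [27, 27, 27, 13]
  [41, 51, 51, 51]
C^⊗3:
  [41, 51, 51, 51]
  [41, 41, 41, 27]
  [27, 27, 27, 27]
  [51, 51, 51, 41]
Key observation: the optimum is the walk 2->1->4->1, with weight 41 min 64 min 51 = 41.
Optimal value attained by: walk 2->1->4->1.
Answer: (C^⊗3)[2][1] = 41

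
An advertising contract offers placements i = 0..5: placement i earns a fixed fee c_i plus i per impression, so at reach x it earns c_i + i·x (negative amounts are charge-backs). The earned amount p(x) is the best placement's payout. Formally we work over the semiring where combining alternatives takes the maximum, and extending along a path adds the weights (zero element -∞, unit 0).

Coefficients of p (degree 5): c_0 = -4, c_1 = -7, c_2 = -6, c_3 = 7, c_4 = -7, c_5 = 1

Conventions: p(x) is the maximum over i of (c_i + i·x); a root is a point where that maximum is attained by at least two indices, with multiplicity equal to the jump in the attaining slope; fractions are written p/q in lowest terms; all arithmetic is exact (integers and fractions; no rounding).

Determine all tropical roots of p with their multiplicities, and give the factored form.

hull edge (i=0, c=-4) to (i=3, c=7): slope 11/3, span 3
hull edge (i=3, c=7) to (i=5, c=1): slope -3, span 2
Factored form: p(x) = 1 ⊗ (x ⊕ (-11/3)) ⊗ (x ⊕ (-11/3)) ⊗ (x ⊕ (-11/3)) ⊗ (x ⊕ 3) ⊗ (x ⊕ 3)
Answer: roots = -11/3 (mult 3), 3 (mult 2)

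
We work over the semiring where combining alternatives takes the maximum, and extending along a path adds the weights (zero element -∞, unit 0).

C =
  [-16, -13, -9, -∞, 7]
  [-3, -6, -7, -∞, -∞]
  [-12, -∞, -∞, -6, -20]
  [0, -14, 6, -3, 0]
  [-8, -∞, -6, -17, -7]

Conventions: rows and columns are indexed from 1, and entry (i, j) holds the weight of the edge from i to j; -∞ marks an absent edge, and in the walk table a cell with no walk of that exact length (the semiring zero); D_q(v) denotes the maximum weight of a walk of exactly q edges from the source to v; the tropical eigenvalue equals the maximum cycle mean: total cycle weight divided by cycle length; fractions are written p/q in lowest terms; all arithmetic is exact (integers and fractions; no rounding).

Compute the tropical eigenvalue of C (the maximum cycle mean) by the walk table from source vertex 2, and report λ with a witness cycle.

q=0: [-∞, 0, -∞, -∞, -∞]
q=1: [-3, -6, -7, -∞, -∞]
q=2: [-9, -12, -12, -13, 4]
q=3: [-4, -18, -2, -13, -2]
q=4: [-10, -17, -7, -8, 3]
q=5: [-5, -22, -2, -11, -3]
Optimal cycle mean attained by: cycle 3->4->3, total (-6) + 6, length 2.
Answer: λ = 0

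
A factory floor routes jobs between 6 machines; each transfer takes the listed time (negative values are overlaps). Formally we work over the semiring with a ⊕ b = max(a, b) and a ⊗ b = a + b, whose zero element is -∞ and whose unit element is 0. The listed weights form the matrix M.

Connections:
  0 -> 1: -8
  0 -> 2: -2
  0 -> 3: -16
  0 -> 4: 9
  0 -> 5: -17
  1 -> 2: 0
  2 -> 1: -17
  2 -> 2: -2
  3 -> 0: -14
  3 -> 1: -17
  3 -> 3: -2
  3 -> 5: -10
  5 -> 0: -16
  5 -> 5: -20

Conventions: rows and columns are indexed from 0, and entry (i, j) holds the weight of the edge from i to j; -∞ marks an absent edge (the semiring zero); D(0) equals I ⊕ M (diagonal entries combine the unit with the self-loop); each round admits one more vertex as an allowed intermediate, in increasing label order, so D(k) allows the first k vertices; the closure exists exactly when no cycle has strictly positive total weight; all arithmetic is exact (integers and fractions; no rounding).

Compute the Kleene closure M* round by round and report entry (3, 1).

D(0):
  [0, -8, -2, -16, 9, -17]
  [-∞, 0, 0, -∞, -∞, -∞]
  [-∞, -17, 0, -∞, -∞, -∞]
  [-14, -17, -∞, 0, -∞, -10]
  [-∞, -∞, -∞, -∞, 0, -∞]
  [-16, -∞, -∞, -∞, -∞, 0]
D(1):
  [0, -8, -2, -16, 9, -17]
  [-∞, 0, 0, -∞, -∞, -∞]
  [-∞, -17, 0, -∞, -∞, -∞]
  [-14, -17, -16, 0, -5, -10]
  [-∞, -∞, -∞, -∞, 0, -∞]
  [-16, -24, -18, -32, -7, 0]
D(2):
  [0, -8, -2, -16, 9, -17]
  [-∞, 0, 0, -∞, -∞, -∞]
  [-∞, -17, 0, -∞, -∞, -∞]
  [-14, -17, -16, 0, -5, -10]
  [-∞, -∞, -∞, -∞, 0, -∞]
  [-16, -24, -18, -32, -7, 0]
D(3):
  [0, -8, -2, -16, 9, -17]
  [-∞, 0, 0, -∞, -∞, -∞]
  [-∞, -17, 0, -∞, -∞, -∞]
  [-14, -17, -16, 0, -5, -10]
  [-∞, -∞, -∞, -∞, 0, -∞]
  [-16, -24, -18, -32, -7, 0]
D(4):
  [0, -8, -2, -16, 9, -17]
  [-∞, 0, 0, -∞, -∞, -∞]
  [-∞, -17, 0, -∞, -∞, -∞]
  [-14, -17, -16, 0, -5, -10]
  [-∞, -∞, -∞, -∞, 0, -∞]
  [-16, -24, -18, -32, -7, 0]
D(5):
  [0, -8, -2, -16, 9, -17]
  [-∞, 0, 0, -∞, -∞, -∞]
  [-∞, -17, 0, -∞, -∞, -∞]
  [-14, -17, -16, 0, -5, -10]
  [-∞, -∞, -∞, -∞, 0, -∞]
  [-16, -24, -18, -32, -7, 0]
D(6):
  [0, -8, -2, -16, 9, -17]
  [-∞, 0, 0, -∞, -∞, -∞]
  [-∞, -17, 0, -∞, -∞, -∞]
  [-14, -17, -16, 0, -5, -10]
  [-∞, -∞, -∞, -∞, 0, -∞]
  [-16, -24, -18, -32, -7, 0]
Answer: M*[3][1] = -17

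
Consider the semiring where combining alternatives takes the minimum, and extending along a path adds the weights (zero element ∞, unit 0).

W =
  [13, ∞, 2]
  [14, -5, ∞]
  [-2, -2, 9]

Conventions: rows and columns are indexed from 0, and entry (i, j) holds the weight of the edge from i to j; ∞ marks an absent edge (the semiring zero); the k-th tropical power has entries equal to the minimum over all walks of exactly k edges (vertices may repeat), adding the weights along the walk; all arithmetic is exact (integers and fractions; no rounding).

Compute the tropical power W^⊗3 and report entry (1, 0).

W^⊗2:
  [0, 0, 11]
  [9, -10, 16]
  [7, -7, 0]
W^⊗3:
  [9, -5, 2]
  [4, -15, 11]
  [-2, -12, 9]
Key observation: the optimum is the walk 1->1->1->0, with weight (-5) + (-5) + 14 = 4.
Optimal value attained by: walk 1->1->1->0.
Answer: (W^⊗3)[1][0] = 4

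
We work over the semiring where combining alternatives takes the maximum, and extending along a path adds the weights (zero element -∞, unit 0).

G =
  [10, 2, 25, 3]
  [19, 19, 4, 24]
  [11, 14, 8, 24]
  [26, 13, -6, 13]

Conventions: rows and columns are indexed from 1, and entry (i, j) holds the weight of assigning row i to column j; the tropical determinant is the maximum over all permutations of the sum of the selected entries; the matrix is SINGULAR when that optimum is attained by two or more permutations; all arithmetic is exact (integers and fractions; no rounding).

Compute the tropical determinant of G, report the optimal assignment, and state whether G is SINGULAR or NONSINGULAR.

σ = (1, 2, 3, 4): 10 + 19 + 8 + 13 = 50
σ = (1, 2, 4, 3): 10 + 19 + 24 + (-6) = 47
σ = (1, 3, 2, 4): 10 + 4 + 14 + 13 = 41
σ = (1, 3, 4, 2): 10 + 4 + 24 + 13 = 51
σ = (1, 4, 2, 3): 10 + 24 + 14 + (-6) = 42
σ = (1, 4, 3, 2): 10 + 24 + 8 + 13 = 55
σ = (2, 1, 3, 4): 2 + 19 + 8 + 13 = 42
σ = (2, 1, 4, 3): 2 + 19 + 24 + (-6) = 39
σ = (2, 3, 1, 4): 2 + 4 + 11 + 13 = 30
σ = (2, 3, 4, 1): 2 + 4 + 24 + 26 = 56
σ = (2, 4, 1, 3): 2 + 24 + 11 + (-6) = 31
σ = (2, 4, 3, 1): 2 + 24 + 8 + 26 = 60
σ = (3, 1, 2, 4): 25 + 19 + 14 + 13 = 71
σ = (3, 1, 4, 2): 25 + 19 + 24 + 13 = 81
σ = (3, 2, 1, 4): 25 + 19 + 11 + 13 = 68
σ = (3, 2, 4, 1): 25 + 19 + 24 + 26 = 94
σ = (3, 4, 1, 2): 25 + 24 + 11 + 13 = 73
σ = (3, 4, 2, 1): 25 + 24 + 14 + 26 = 89
σ = (4, 1, 2, 3): 3 + 19 + 14 + (-6) = 30
σ = (4, 1, 3, 2): 3 + 19 + 8 + 13 = 43
σ = (4, 2, 1, 3): 3 + 19 + 11 + (-6) = 27
σ = (4, 2, 3, 1): 3 + 19 + 8 + 26 = 56
σ = (4, 3, 1, 2): 3 + 4 + 11 + 13 = 31
σ = (4, 3, 2, 1): 3 + 4 + 14 + 26 = 47
Optimal value attained by: σ = (3, 2, 4, 1).
Answer: det⊕(G) = 94; verdict: NONSINGULAR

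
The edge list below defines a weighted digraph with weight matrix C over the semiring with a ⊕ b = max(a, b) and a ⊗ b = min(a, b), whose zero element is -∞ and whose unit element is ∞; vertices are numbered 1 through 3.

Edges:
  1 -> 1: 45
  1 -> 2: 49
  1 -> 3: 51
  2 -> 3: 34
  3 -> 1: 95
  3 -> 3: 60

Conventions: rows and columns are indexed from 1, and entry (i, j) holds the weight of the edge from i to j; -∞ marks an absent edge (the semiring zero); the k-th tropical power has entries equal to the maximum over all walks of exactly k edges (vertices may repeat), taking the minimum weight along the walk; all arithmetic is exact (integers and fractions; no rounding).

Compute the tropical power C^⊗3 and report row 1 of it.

C^⊗2:
  [51, 45, 51]
  [34, -∞, 34]
  [60, 49, 60]
C^⊗3:
  [51, 49, 51]
  [34, 34, 34]
  [60, 49, 60]
Answer: row 1 of C^⊗3 = [51, 49, 51]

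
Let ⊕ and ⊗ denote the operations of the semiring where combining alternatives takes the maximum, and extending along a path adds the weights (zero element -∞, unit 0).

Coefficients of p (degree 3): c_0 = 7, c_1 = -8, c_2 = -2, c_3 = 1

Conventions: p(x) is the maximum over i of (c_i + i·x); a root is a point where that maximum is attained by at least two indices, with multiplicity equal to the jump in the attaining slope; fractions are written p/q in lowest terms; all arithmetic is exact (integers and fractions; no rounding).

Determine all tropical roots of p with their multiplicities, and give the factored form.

hull edge (i=0, c=7) to (i=3, c=1): slope -2, span 3
Factored form: p(x) = 1 ⊗ (x ⊕ 2) ⊗ (x ⊕ 2) ⊗ (x ⊕ 2)
Answer: roots = 2 (mult 3)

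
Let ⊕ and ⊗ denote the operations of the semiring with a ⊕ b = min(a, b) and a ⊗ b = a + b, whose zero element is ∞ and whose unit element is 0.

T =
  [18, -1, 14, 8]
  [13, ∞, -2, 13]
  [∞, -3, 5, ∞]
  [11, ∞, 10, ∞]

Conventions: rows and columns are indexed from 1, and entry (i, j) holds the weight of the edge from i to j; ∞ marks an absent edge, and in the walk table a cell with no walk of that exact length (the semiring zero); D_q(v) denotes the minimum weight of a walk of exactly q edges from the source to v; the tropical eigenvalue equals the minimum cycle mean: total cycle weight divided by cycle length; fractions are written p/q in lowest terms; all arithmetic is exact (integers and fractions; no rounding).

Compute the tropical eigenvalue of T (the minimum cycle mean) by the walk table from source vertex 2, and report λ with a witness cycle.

q=0: [∞, 0, ∞, ∞]
q=1: [13, ∞, -2, 13]
q=2: [24, -5, 3, 21]
q=3: [8, 0, -7, 8]
q=4: [13, -10, -2, 13]
Optimal cycle mean attained by: cycle 2->3->2, total (-2) + (-3), length 2.
Answer: λ = -5/2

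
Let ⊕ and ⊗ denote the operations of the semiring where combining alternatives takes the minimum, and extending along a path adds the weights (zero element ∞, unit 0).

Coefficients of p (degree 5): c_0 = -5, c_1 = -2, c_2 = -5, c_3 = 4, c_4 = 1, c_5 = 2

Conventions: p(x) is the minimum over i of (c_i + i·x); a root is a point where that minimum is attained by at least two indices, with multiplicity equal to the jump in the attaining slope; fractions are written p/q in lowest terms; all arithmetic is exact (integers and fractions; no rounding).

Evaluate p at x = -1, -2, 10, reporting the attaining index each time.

p(-1) = min(-5+0·(-1)=-5, -2+1·(-1)=-3, -5+2·(-1)=-7, 4+3·(-1)=1, 1+4·(-1)=-3, 2+5·(-1)=-3) = -7 (attained by i=2)
p(-2) = min(-5+0·(-2)=-5, -2+1·(-2)=-4, -5+2·(-2)=-9, 4+3·(-2)=-2, 1+4·(-2)=-7, 2+5·(-2)=-8) = -9 (attained by i=2)
p(10) = min(-5+0·10=-5, -2+1·10=8, -5+2·10=15, 4+3·10=34, 1+4·10=41, 2+5·10=52) = -5 (attained by i=0)
Answer: p(-1) = -7; p(-2) = -9; p(10) = -5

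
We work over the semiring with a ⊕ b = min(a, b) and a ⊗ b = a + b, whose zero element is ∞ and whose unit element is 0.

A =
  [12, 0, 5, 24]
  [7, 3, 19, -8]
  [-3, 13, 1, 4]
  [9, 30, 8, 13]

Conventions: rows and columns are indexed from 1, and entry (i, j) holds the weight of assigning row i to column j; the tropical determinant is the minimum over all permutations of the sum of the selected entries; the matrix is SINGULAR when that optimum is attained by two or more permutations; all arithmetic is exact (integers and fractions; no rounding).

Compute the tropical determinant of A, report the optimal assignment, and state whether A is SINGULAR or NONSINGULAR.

σ = (1, 2, 3, 4): 12 + 3 + 1 + 13 = 29
σ = (1, 2, 4, 3): 12 + 3 + 4 + 8 = 27
σ = (1, 3, 2, 4): 12 + 19 + 13 + 13 = 57
σ = (1, 3, 4, 2): 12 + 19 + 4 + 30 = 65
σ = (1, 4, 2, 3): 12 + (-8) + 13 + 8 = 25
σ = (1, 4, 3, 2): 12 + (-8) + 1 + 30 = 35
σ = (2, 1, 3, 4): 0 + 7 + 1 + 13 = 21
σ = (2, 1, 4, 3): 0 + 7 + 4 + 8 = 19
σ = (2, 3, 1, 4): 0 + 19 + (-3) + 13 = 29
σ = (2, 3, 4, 1): 0 + 19 + 4 + 9 = 32
σ = (2, 4, 1, 3): 0 + (-8) + (-3) + 8 = -3
σ = (2, 4, 3, 1): 0 + (-8) + 1 + 9 = 2
σ = (3, 1, 2, 4): 5 + 7 + 13 + 13 = 38
σ = (3, 1, 4, 2): 5 + 7 + 4 + 30 = 46
σ = (3, 2, 1, 4): 5 + 3 + (-3) + 13 = 18
σ = (3, 2, 4, 1): 5 + 3 + 4 + 9 = 21
σ = (3, 4, 1, 2): 5 + (-8) + (-3) + 30 = 24
σ = (3, 4, 2, 1): 5 + (-8) + 13 + 9 = 19
σ = (4, 1, 2, 3): 24 + 7 + 13 + 8 = 52
σ = (4, 1, 3, 2): 24 + 7 + 1 + 30 = 62
σ = (4, 2, 1, 3): 24 + 3 + (-3) + 8 = 32
σ = (4, 2, 3, 1): 24 + 3 + 1 + 9 = 37
σ = (4, 3, 1, 2): 24 + 19 + (-3) + 30 = 70
σ = (4, 3, 2, 1): 24 + 19 + 13 + 9 = 65
Optimal value attained by: σ = (2, 4, 1, 3).
Answer: det⊕(A) = -3; verdict: NONSINGULAR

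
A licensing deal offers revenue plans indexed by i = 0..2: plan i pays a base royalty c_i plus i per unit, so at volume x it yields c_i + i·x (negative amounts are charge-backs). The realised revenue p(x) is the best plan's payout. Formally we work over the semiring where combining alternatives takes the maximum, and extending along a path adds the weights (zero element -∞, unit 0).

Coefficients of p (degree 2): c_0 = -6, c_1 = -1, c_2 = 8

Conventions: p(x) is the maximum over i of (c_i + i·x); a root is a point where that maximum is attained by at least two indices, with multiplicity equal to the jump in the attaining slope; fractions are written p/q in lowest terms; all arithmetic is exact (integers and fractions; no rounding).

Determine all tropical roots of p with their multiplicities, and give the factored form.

hull edge (i=0, c=-6) to (i=2, c=8): slope 7, span 2
Factored form: p(x) = 8 ⊗ (x ⊕ (-7)) ⊗ (x ⊕ (-7))
Answer: roots = -7 (mult 2)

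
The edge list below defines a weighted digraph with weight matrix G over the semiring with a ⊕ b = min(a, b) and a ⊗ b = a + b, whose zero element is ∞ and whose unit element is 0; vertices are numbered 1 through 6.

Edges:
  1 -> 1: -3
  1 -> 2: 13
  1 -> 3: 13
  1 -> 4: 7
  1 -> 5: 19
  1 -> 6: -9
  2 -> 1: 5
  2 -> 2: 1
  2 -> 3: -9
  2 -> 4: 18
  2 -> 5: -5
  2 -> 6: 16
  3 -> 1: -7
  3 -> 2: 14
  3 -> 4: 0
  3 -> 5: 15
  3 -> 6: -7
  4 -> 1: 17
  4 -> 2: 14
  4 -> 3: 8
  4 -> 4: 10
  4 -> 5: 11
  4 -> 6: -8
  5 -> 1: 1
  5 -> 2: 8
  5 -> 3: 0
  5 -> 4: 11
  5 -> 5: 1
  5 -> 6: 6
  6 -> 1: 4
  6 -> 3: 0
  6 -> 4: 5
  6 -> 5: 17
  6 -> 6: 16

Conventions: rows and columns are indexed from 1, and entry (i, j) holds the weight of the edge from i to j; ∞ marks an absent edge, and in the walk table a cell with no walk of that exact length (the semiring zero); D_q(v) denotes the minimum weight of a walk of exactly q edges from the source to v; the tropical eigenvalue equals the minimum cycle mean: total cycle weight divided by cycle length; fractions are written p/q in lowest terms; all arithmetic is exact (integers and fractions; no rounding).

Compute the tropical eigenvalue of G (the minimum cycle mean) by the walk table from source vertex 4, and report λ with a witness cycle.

q=0: [∞, ∞, ∞, 0, ∞, ∞]
q=1: [17, 14, 8, 10, 11, -8]
q=2: [-4, 15, -8, -3, 9, 1]
q=3: [-15, 6, 1, -8, 7, -15]
q=4: [-18, -2, -15, -10, 1, -24]
q=5: [-22, -5, -24, -19, -7, -27]
q=6: [-31, -10, -27, -24, -10, -31]
Optimal cycle mean attained by: cycle 1->6->3->1, total (-9) + 0 + (-7), length 3.
Answer: λ = -16/3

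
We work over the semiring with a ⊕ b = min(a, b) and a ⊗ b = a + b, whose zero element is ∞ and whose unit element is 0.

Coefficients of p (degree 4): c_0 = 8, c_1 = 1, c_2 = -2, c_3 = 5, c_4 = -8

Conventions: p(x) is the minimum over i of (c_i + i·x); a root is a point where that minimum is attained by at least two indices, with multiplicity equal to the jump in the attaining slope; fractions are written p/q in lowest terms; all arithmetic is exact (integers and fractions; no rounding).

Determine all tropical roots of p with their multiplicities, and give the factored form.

hull edge (i=0, c=8) to (i=1, c=1): slope -7, span 1
hull edge (i=1, c=1) to (i=4, c=-8): slope -3, span 3
Factored form: p(x) = -8 ⊗ (x ⊕ 3) ⊗ (x ⊕ 3) ⊗ (x ⊕ 3) ⊗ (x ⊕ 7)
Answer: roots = 3 (mult 3), 7 (mult 1)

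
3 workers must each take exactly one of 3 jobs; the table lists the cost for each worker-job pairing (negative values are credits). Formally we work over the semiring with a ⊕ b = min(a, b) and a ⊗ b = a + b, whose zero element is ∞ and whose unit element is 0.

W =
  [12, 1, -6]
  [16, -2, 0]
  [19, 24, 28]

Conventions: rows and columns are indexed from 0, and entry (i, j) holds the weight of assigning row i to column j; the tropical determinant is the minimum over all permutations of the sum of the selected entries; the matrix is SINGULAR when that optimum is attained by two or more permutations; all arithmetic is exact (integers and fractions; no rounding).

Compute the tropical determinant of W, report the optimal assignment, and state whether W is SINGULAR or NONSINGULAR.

σ = (0, 1, 2): 12 + (-2) + 28 = 38
σ = (0, 2, 1): 12 + 0 + 24 = 36
σ = (1, 0, 2): 1 + 16 + 28 = 45
σ = (1, 2, 0): 1 + 0 + 19 = 20
σ = (2, 0, 1): (-6) + 16 + 24 = 34
σ = (2, 1, 0): (-6) + (-2) + 19 = 11
Optimal value attained by: σ = (2, 1, 0).
Answer: det⊕(W) = 11; verdict: NONSINGULAR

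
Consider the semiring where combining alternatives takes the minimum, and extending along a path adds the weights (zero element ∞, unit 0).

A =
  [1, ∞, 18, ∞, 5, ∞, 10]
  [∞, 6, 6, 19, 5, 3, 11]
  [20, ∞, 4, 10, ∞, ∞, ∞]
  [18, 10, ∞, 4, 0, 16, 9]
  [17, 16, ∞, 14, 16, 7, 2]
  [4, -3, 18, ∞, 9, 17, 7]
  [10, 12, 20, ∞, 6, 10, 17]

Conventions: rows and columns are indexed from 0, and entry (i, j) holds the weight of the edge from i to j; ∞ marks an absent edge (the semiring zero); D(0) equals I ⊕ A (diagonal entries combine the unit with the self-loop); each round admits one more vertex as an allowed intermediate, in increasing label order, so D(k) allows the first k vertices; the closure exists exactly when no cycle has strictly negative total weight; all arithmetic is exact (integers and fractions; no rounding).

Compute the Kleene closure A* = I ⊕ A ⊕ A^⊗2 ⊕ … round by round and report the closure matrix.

D(0):
  [0, ∞, 18, ∞, 5, ∞, 10]
  [∞, 0, 6, 19, 5, 3, 11]
  [20, ∞, 0, 10, ∞, ∞, ∞]
  [18, 10, ∞, 0, 0, 16, 9]
  [17, 16, ∞, 14, 0, 7, 2]
  [4, -3, 18, ∞, 9, 0, 7]
  [10, 12, 20, ∞, 6, 10, 0]
D(1):
  [0, ∞, 18, ∞, 5, ∞, 10]
  [∞, 0, 6, 19, 5, 3, 11]
  [20, ∞, 0, 10, 25, ∞, 30]
  [18, 10, 36, 0, 0, 16, 9]
  [17, 16, 35, 14, 0, 7, 2]
  [4, -3, 18, ∞, 9, 0, 7]
  [10, 12, 20, ∞, 6, 10, 0]
D(2):
  [0, ∞, 18, ∞, 5, ∞, 10]
  [∞, 0, 6, 19, 5, 3, 11]
  [20, ∞, 0, 10, 25, ∞, 30]
  [18, 10, 16, 0, 0, 13, 9]
  [17, 16, 22, 14, 0, 7, 2]
  [4, -3, 3, 16, 2, 0, 7]
  [10, 12, 18, 31, 6, 10, 0]
D(3):
  [0, ∞, 18, 28, 5, ∞, 10]
  [26, 0, 6, 16, 5, 3, 11]
  [20, ∞, 0, 10, 25, ∞, 30]
  [18, 10, 16, 0, 0, 13, 9]
  [17, 16, 22, 14, 0, 7, 2]
  [4, -3, 3, 13, 2, 0, 7]
  [10, 12, 18, 28, 6, 10, 0]
D(4):
  [0, 38, 18, 28, 5, 41, 10]
  [26, 0, 6, 16, 5, 3, 11]
  [20, 20, 0, 10, 10, 23, 19]
  [18, 10, 16, 0, 0, 13, 9]
  [17, 16, 22, 14, 0, 7, 2]
  [4, -3, 3, 13, 2, 0, 7]
  [10, 12, 18, 28, 6, 10, 0]
D(5):
  [0, 21, 18, 19, 5, 12, 7]
  [22, 0, 6, 16, 5, 3, 7]
  [20, 20, 0, 10, 10, 17, 12]
  [17, 10, 16, 0, 0, 7, 2]
  [17, 16, 22, 14, 0, 7, 2]
  [4, -3, 3, 13, 2, 0, 4]
  [10, 12, 18, 20, 6, 10, 0]
D(6):
  [0, 9, 15, 19, 5, 12, 7]
  [7, 0, 6, 16, 5, 3, 7]
  [20, 14, 0, 10, 10, 17, 12]
  [11, 4, 10, 0, 0, 7, 2]
  [11, 4, 10, 14, 0, 7, 2]
  [4, -3, 3, 13, 2, 0, 4]
  [10, 7, 13, 20, 6, 10, 0]
D(7):
  [0, 9, 15, 19, 5, 12, 7]
  [7, 0, 6, 16, 5, 3, 7]
  [20, 14, 0, 10, 10, 17, 12]
  [11, 4, 10, 0, 0, 7, 2]
  [11, 4, 10, 14, 0, 7, 2]
  [4, -3, 3, 13, 2, 0, 4]
  [10, 7, 13, 20, 6, 10, 0]
Answer: A* = [[0, 9, 15, 19, 5, 12, 7], [7, 0, 6, 16, 5, 3, 7], [20, 14, 0, 10, 10, 17, 12], [11, 4, 10, 0, 0, 7, 2], [11, 4, 10, 14, 0, 7, 2], [4, -3, 3, 13, 2, 0, 4], [10, 7, 13, 20, 6, 10, 0]]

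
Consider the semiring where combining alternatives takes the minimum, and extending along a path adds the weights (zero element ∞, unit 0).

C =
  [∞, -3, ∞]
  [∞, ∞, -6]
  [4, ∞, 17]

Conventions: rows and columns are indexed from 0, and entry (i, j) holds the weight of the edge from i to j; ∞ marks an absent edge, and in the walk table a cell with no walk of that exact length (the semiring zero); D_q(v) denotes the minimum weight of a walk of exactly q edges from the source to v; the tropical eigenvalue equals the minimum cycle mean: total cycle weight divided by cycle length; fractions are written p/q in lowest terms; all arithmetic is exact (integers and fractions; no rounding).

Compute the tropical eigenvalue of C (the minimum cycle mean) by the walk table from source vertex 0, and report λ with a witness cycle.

q=0: [0, ∞, ∞]
q=1: [∞, -3, ∞]
q=2: [∞, ∞, -9]
q=3: [-5, ∞, 8]
Optimal cycle mean attained by: cycle 0->1->2->0, total (-3) + (-6) + 4, length 3.
Answer: λ = -5/3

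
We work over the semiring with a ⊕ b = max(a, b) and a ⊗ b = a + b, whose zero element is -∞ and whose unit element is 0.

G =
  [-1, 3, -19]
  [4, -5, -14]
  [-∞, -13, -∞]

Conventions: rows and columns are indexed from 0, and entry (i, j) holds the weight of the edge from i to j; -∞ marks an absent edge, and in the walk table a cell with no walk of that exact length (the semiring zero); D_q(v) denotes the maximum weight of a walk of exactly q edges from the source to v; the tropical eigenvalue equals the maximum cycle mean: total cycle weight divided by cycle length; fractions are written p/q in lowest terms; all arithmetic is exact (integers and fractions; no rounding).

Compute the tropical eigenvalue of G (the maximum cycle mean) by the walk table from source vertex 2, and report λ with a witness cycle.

q=0: [-∞, -∞, 0]
q=1: [-∞, -13, -∞]
q=2: [-9, -18, -27]
q=3: [-10, -6, -28]
Optimal cycle mean attained by: cycle 0->1->0, total 3 + 4, length 2.
Answer: λ = 7/2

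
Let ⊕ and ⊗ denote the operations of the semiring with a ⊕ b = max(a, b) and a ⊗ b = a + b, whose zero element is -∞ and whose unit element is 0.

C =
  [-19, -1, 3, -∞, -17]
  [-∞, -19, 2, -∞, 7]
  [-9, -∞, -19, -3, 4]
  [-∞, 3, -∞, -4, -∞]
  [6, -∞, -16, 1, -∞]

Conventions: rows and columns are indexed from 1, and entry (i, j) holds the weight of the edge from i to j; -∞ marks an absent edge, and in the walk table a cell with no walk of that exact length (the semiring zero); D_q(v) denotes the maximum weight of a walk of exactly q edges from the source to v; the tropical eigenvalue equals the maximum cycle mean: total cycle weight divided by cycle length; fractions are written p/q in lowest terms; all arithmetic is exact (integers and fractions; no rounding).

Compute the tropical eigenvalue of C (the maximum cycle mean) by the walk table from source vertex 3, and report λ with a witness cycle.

q=0: [-∞, -∞, 0, -∞, -∞]
q=1: [-9, -∞, -19, -3, 4]
q=2: [10, 0, -6, 5, -15]
q=3: [-9, 9, 13, 1, 7]
q=4: [13, 4, 11, 10, 17]
q=5: [23, 13, 16, 18, 15]
Optimal cycle mean attained by: cycle 1->3->5->1, total 3 + 4 + 6, length 3.
Answer: λ = 13/3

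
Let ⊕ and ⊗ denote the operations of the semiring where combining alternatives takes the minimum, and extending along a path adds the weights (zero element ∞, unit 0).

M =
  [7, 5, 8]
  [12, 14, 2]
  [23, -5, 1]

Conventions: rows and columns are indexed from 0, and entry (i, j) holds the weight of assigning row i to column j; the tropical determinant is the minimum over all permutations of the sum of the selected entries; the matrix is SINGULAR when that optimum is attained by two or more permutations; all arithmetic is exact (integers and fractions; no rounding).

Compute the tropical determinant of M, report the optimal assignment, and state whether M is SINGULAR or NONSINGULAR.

σ = (0, 1, 2): 7 + 14 + 1 = 22
σ = (0, 2, 1): 7 + 2 + (-5) = 4
σ = (1, 0, 2): 5 + 12 + 1 = 18
σ = (1, 2, 0): 5 + 2 + 23 = 30
σ = (2, 0, 1): 8 + 12 + (-5) = 15
σ = (2, 1, 0): 8 + 14 + 23 = 45
Optimal value attained by: σ = (0, 2, 1).
Answer: det⊕(M) = 4; verdict: NONSINGULAR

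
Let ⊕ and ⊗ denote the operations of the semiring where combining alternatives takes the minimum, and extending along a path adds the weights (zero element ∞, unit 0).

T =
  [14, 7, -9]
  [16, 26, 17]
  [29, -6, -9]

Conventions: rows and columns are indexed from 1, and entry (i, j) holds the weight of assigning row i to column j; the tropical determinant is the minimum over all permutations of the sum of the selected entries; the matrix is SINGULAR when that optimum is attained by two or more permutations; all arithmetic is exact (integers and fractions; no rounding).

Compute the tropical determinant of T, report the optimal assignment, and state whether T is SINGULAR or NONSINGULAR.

σ = (1, 2, 3): 14 + 26 + (-9) = 31
σ = (1, 3, 2): 14 + 17 + (-6) = 25
σ = (2, 1, 3): 7 + 16 + (-9) = 14
σ = (2, 3, 1): 7 + 17 + 29 = 53
σ = (3, 1, 2): (-9) + 16 + (-6) = 1
σ = (3, 2, 1): (-9) + 26 + 29 = 46
Optimal value attained by: σ = (3, 1, 2).
Answer: det⊕(T) = 1; verdict: NONSINGULAR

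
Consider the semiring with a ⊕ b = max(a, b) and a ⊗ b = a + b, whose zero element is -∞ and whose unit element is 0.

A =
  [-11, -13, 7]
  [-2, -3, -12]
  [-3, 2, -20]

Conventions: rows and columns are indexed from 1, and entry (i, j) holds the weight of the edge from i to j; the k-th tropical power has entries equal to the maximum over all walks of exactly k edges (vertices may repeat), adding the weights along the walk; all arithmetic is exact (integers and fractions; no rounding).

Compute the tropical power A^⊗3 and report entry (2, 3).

A^⊗2:
  [4, 9, -4]
  [-5, -6, 5]
  [0, -1, 4]
A^⊗3:
  [7, 6, 11]
  [2, 7, 2]
  [1, 6, 7]
Key observation: the optimum is the walk 2->2->1->3, with weight (-3) + (-2) + 7 = 2.
Optimal value attained by: walk 2->2->1->3.
Answer: (A^⊗3)[2][3] = 2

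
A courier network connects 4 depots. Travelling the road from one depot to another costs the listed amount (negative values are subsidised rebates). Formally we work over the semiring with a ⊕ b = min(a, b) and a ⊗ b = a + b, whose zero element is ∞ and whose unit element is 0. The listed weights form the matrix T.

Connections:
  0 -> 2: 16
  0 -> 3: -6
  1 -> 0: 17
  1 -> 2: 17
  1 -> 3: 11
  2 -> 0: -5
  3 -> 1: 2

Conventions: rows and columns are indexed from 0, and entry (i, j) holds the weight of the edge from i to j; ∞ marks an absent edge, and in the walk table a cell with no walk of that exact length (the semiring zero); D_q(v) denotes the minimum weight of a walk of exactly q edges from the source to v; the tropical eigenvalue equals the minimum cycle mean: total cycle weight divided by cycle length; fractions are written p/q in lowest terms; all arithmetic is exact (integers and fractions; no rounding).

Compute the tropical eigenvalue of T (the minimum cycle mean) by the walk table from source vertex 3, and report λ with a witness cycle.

q=0: [∞, ∞, ∞, 0]
q=1: [∞, 2, ∞, ∞]
q=2: [19, ∞, 19, 13]
q=3: [14, 15, 35, 13]
q=4: [30, 15, 30, 8]
Optimal cycle mean attained by: cycle 0->3->1->2->0, total (-6) + 2 + 17 + (-5), length 4.
Answer: λ = 2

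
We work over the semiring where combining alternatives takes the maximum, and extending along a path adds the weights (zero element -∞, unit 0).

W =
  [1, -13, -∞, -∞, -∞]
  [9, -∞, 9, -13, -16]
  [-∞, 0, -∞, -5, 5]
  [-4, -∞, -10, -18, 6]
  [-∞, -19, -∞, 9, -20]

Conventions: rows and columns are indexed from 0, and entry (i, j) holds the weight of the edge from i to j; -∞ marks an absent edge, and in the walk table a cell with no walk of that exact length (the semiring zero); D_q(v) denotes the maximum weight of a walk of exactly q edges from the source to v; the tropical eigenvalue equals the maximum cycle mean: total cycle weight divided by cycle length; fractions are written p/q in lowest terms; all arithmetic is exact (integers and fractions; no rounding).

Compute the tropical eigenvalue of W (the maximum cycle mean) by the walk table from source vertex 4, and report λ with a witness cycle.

q=0: [-∞, -∞, -∞, -∞, 0]
q=1: [-∞, -19, -∞, 9, -20]
q=2: [5, -39, -1, -9, 15]
q=3: [6, -1, -19, 24, 4]
q=4: [20, -7, 14, 13, 30]
q=5: [21, 14, 3, 39, 19]
Optimal cycle mean attained by: cycle 3->4->3, total 6 + 9, length 2.
Answer: λ = 15/2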